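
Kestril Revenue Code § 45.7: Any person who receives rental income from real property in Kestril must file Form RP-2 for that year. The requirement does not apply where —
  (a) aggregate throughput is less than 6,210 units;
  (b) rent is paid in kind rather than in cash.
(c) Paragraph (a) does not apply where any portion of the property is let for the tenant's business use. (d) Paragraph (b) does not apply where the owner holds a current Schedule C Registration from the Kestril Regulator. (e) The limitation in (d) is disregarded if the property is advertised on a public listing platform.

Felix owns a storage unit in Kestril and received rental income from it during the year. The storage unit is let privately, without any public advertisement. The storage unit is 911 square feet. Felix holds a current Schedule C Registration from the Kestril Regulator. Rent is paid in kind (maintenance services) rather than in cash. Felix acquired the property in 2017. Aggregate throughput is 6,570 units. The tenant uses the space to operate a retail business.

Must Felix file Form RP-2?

Yes — Felix must file Form RP-2.

Exception (a) fails — aggregate throughput is 6,570 units, not less than 6,210 units.
Exception (b)'s conditions are all satisfied: rent is paid in kind. But: (d) operates against (b): a current Schedule C Registration is held. (e), which would lift (d), is not triggered — the property is let privately without advertisement. So (b) is unavailable.
No exception displaces § 45.7.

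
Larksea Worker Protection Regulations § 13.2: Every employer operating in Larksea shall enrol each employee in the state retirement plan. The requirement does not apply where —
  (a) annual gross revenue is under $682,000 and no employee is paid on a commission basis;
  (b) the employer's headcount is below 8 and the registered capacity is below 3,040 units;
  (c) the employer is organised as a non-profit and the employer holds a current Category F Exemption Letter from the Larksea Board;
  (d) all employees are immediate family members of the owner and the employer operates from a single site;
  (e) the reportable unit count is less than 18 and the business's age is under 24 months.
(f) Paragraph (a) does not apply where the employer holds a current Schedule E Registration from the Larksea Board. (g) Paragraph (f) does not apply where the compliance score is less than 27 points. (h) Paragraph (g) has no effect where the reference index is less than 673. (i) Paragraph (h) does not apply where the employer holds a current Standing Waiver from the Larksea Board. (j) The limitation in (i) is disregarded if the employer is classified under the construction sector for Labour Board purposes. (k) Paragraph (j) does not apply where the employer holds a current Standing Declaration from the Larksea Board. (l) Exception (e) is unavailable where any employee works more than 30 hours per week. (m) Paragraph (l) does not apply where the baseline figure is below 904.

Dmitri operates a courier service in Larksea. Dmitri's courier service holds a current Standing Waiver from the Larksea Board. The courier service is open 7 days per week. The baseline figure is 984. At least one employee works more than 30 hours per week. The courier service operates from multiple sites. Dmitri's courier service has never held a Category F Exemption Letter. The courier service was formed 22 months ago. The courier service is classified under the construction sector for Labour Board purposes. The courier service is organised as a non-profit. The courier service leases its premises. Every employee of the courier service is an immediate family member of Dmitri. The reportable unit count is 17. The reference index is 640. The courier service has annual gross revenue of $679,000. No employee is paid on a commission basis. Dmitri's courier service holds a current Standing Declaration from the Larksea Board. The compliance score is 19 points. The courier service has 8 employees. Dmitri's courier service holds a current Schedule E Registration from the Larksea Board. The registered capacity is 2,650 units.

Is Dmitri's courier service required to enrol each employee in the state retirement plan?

All of (a)'s requirements are met (annual gross revenue is $679,000, under the $682,000 limit; no employee is paid on commission). Considering the limiting provisions: (f) would limit (a) — a current Schedule E Registration is held — but (g) sets (f) aside: (g) applies — the compliance score is 19 points, less than the 27 points limit. (h) is engaged (the reference index is 640, less than the 673 limit), but is itself disapplied by (i): (i) is triggered — a current Standing Waiver is held. (j) operates (the courier service is classified under the construction sector), but is set aside by (k): (k) applies — a current Standing Declaration is held. Exception (a) stands.
Exception (b) fails — the employer's headcount is 8, not below 8.
Exception (c) does not apply: no current Category F Exemption Letter is held.
Exception (d) does not apply: the employer operates from multiple sites.
All of (e)'s requirements are met (the reportable unit count is 17, less than the 18 limit; the business's age is 22 months, under the 24 months limit). However, paragraphs (l)–(m) must be considered: (l) operates against (e): at least one employee exceeds 30 hours/week. (m), which would lift (l), is not engaged — the baseline figure is 984, not below 904. Exception (e) does not apply.

No — exception (a) applies; Dmitri's courier service is not required to enrol each employee in the state retirement plan.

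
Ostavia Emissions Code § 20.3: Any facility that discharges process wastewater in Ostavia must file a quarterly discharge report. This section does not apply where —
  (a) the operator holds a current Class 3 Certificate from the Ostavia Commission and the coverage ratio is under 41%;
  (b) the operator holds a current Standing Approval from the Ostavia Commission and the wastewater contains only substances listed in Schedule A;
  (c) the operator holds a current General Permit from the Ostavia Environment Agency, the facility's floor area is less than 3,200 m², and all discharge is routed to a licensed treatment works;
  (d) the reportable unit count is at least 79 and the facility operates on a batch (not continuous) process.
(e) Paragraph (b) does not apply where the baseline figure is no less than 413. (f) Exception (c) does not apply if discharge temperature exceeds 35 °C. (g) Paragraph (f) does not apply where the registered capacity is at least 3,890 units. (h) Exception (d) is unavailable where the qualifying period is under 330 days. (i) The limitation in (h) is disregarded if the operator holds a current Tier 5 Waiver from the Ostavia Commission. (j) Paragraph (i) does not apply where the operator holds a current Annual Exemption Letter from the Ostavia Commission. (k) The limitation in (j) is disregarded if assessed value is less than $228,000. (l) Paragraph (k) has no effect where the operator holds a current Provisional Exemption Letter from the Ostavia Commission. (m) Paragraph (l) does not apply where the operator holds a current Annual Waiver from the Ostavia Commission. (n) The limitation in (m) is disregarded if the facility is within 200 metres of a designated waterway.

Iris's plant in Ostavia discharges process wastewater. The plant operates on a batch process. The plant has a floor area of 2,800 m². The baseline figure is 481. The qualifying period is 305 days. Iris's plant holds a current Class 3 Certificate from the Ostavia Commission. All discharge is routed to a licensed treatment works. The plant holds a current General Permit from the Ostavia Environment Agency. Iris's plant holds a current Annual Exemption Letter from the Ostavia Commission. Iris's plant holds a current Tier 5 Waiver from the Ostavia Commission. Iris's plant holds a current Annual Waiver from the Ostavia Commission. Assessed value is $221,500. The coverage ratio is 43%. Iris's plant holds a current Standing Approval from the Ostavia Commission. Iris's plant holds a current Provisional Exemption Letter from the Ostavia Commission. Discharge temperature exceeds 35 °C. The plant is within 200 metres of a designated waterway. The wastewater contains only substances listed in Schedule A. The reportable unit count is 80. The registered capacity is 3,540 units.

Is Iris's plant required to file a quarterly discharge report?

Exception (a) fails — the coverage ratio is 43%, not under 41%.
Exception (b) is satisfied on its face — a current Standing Approval is held; the wastewater is Schedule-A-only. But: (e) operates against (b): the baseline figure is 481, meeting the 413 threshold. Exception (b) does not apply.
Exception (c) is satisfied on its face — a current General Permit is held; the facility's floor area is 2,800 m², less than the 3,200 m² limit; discharge is routed to a licensed treatment works. Turning to paragraphs (f)–(g): (f) operates against (c): discharge temperature exceeds 35 °C. (g) is not engaged (the registered capacity is 3,540 units, short of 3,890 units), so (f) stands. So (c) is unavailable.
All of (d)'s requirements are met (the reportable unit count is 80, meeting the 79 threshold; the facility operates on a batch process). However, paragraphs (h)–(n) must be considered: (h) applies — the qualifying period is 305 days, under the 330 days limit. (i) would limit (h) — a current Tier 5 Waiver is held — but (j) sets (i) aside: (j) operates against (i): a current Annual Exemption Letter is held. (k) would limit (j) — assessed value is $221,500, less than the $228,000 limit — but (l) sets (k) aside: (l) operates against (k): a current Provisional Exemption Letter is held. (m) is engaged (a current Annual Waiver is held), but is itself disapplied by (n): (n) operates against (m): the plant is within 200 m of a designated waterway. (d) is therefore removed.
Every exception is unavailable, so the rule governs.

Yes — Iris's plant must file a quarterly discharge report.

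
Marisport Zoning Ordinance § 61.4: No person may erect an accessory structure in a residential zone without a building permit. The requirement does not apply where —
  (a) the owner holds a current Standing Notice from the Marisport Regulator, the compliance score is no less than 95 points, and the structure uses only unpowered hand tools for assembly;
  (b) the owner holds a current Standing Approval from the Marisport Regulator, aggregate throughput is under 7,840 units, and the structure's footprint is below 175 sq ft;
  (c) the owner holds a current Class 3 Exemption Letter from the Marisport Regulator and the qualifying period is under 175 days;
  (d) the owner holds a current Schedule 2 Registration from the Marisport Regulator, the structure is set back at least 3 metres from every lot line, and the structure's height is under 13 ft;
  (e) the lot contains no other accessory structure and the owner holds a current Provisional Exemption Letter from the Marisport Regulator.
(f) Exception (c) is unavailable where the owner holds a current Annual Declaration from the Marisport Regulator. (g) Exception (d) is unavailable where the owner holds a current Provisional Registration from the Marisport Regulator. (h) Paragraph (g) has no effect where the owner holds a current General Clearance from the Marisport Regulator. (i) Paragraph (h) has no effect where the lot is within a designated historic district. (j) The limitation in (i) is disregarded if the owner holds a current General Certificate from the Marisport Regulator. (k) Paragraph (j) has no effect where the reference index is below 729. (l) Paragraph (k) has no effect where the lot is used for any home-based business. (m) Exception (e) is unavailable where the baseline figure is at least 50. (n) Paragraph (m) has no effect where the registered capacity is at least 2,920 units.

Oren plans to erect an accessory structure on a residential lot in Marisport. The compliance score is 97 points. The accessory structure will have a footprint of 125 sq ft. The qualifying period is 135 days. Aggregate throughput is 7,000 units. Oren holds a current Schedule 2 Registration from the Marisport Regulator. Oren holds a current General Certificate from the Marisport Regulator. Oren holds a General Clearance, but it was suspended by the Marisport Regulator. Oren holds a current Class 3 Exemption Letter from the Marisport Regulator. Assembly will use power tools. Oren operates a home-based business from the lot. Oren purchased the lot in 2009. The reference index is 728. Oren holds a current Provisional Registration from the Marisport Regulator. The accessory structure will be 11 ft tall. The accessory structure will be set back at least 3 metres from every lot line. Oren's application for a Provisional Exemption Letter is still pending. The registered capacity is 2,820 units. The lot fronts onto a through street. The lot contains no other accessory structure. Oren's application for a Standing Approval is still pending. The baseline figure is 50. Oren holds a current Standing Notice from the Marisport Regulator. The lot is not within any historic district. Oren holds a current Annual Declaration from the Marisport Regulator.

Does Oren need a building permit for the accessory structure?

Yes — Oren must obtain a building permit.

Exception (a) does not apply: assembly uses power tools.
Exception (b) does not apply: there is no Standing Approval in force.
Exception (c)'s conditions are all satisfied: a current Class 3 Exemption Letter is held; the qualifying period is 135 days, under the 175 days limit. Turning to paragraph (f): (f) operates against (c): a current Annual Declaration is held. (c) is therefore removed.
Exception (d)'s conditions are all satisfied: a current Schedule 2 Registration is held; the setback is at least 3 m on every side; the structure's height is 11 ft, under the 13 ft limit. But: (g) is triggered — a current Provisional Registration is held. (h) is not triggered (there is no General Clearance in force), so (g) stands. So (d) is unavailable.
Exception (e) does not apply: the Provisional Exemption Letter is not current.
No exception is made out. Oren falls within the general rule.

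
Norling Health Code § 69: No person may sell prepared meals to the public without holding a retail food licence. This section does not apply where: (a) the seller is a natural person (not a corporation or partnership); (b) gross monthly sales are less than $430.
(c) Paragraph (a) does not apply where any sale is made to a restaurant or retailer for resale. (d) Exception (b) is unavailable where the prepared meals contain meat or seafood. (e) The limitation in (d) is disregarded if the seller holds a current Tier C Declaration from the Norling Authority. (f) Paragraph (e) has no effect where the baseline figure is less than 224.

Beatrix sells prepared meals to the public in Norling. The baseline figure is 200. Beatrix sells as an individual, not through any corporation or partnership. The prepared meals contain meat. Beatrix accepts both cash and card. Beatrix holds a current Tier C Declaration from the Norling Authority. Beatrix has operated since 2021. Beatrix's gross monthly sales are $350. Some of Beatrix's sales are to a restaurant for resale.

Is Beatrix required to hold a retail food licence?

Exception (a): the seller is a natural person — every condition holds. But applying paragraph (c): (c) operates — some sales are to a restaurant for resale. So (a) is unavailable.
All of (b)'s requirements are met (gross monthly sales are $350, less than the $430 limit). But applying paragraphs (d)–(f): (d) operates — the prepared meals contain meat. (e) applies (a current Tier C Declaration is held), but yields to (f): (f) is engaged — the baseline figure is 200, less than the 224 limit. So (b) is unavailable.
No exception displaces § 69.

Yes — Beatrix must hold a retail food licence.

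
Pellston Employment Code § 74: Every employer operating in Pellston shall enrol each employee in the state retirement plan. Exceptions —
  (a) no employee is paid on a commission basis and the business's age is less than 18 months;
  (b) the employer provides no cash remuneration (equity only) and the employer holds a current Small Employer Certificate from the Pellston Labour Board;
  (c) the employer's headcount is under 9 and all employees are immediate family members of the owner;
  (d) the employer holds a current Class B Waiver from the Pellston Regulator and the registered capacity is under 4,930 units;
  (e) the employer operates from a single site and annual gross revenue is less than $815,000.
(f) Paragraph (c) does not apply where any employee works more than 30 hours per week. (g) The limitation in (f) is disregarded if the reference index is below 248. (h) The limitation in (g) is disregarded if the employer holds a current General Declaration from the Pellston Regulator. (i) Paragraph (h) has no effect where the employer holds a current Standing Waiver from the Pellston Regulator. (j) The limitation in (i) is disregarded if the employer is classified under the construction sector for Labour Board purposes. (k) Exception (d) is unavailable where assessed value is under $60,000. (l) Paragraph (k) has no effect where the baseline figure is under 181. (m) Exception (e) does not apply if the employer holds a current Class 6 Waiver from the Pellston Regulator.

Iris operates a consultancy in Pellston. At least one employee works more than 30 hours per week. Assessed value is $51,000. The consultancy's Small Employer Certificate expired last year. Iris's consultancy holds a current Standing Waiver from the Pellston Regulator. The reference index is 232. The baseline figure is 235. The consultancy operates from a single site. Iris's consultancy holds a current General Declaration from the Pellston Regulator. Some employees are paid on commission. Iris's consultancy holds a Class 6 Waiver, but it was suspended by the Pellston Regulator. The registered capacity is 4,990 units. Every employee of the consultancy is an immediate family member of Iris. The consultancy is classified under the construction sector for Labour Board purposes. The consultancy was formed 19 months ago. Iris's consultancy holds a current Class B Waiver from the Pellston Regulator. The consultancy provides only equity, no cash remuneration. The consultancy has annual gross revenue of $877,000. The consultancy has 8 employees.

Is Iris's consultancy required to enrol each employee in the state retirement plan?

Yes — Iris's consultancy must enrol each employee in the state retirement plan.

Exception (a) requires that no employee is paid on a commission basis; but some employees are paid on commission, so (a) is unavailable.
Exception (b) does not apply: the Small Employer Certificate has expired.
Exception (c)'s conditions are all satisfied: the employer's headcount is 8, under the 9 limit; every employee is an immediate family member. But: (f) operates against (c): at least one employee exceeds 30 hours/week. (g) would limit (f) — the reference index is 232, below the 248 limit — but (h) sets (g) aside: (h) operates against (g): a current General Declaration is held. (i) would limit (h) — a current Standing Waiver is held — but (j) sets (i) aside: (j) operates against (i): the consultancy is classified under the construction sector. Exception (c) does not apply.
Exception (d) requires that the registered capacity is under 4,930 units; but the registered capacity is 4,990 units, not under 4,930 units, so (d) is unavailable.
Exception (e) requires that annual gross revenue is less than $815,000; but annual gross revenue is $877,000, not less than $815,000, so (e) is unavailable.
Every exception is unavailable, so the rule governs.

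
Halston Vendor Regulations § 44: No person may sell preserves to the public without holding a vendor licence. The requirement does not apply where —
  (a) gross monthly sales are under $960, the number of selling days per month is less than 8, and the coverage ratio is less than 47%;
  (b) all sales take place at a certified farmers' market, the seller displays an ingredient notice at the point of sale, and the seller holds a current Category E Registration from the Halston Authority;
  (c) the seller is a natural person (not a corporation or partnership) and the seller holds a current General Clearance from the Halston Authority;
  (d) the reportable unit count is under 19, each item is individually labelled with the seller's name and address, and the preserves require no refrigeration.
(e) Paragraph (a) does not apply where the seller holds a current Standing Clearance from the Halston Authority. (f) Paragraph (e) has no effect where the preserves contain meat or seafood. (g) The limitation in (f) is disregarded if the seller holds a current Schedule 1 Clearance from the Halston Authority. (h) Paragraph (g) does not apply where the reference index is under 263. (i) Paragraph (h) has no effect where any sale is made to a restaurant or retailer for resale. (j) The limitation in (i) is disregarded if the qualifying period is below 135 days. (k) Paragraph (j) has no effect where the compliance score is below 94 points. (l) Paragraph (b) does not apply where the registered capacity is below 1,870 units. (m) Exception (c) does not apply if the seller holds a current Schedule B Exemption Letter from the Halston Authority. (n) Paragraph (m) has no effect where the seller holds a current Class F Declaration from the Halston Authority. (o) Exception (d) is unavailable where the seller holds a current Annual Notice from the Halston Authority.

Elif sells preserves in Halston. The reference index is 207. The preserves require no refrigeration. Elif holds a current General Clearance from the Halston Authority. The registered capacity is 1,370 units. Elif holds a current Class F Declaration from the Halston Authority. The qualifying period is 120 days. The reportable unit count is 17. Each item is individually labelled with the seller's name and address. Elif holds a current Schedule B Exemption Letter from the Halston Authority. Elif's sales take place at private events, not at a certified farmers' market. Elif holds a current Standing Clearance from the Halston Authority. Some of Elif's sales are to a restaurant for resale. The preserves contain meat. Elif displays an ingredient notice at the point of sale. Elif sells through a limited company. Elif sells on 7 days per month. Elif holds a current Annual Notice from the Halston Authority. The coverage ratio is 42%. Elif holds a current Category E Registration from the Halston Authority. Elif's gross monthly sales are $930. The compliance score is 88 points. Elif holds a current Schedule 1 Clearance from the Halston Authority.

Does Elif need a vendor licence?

Yes — Elif must hold a vendor licence.

All of (a)'s requirements are met (gross monthly sales are $930, under the $960 limit; the number of selling days per month is 7, less than the 8 limit; the coverage ratio is 42%, less than the 47% limit). However, paragraphs (e)–(k) must be considered: (e) applies — a current Standing Clearance is held. (f) would limit (e) — the preserves contain meat — but (g) sets (f) aside: (g) is triggered — a current Schedule 1 Clearance is held. (h) would limit (g) — the reference index is 207, under the 263 limit — but (i) sets (h) aside: (i) operates against (h): some sales are to a restaurant for resale. (j) applies (the qualifying period is 120 days, below the 135 days limit), but is displaced by (k): (k) operates against (j): the compliance score is 88 points, below the 94 points limit. Exception (a) does not apply.
Exception (b) fails — sales are at private events, not a certified farmers' market.
Exception (c) fails — the seller operates through a limited company.
Exception (d) is satisfied on its face — the reportable unit count is 17, under the 19 limit; items are individually labelled; the preserves are shelf-stable. But applying paragraph (o): (o) operates — a current Annual Notice is held. (d) is therefore removed.
No exception applies. The general rule governs.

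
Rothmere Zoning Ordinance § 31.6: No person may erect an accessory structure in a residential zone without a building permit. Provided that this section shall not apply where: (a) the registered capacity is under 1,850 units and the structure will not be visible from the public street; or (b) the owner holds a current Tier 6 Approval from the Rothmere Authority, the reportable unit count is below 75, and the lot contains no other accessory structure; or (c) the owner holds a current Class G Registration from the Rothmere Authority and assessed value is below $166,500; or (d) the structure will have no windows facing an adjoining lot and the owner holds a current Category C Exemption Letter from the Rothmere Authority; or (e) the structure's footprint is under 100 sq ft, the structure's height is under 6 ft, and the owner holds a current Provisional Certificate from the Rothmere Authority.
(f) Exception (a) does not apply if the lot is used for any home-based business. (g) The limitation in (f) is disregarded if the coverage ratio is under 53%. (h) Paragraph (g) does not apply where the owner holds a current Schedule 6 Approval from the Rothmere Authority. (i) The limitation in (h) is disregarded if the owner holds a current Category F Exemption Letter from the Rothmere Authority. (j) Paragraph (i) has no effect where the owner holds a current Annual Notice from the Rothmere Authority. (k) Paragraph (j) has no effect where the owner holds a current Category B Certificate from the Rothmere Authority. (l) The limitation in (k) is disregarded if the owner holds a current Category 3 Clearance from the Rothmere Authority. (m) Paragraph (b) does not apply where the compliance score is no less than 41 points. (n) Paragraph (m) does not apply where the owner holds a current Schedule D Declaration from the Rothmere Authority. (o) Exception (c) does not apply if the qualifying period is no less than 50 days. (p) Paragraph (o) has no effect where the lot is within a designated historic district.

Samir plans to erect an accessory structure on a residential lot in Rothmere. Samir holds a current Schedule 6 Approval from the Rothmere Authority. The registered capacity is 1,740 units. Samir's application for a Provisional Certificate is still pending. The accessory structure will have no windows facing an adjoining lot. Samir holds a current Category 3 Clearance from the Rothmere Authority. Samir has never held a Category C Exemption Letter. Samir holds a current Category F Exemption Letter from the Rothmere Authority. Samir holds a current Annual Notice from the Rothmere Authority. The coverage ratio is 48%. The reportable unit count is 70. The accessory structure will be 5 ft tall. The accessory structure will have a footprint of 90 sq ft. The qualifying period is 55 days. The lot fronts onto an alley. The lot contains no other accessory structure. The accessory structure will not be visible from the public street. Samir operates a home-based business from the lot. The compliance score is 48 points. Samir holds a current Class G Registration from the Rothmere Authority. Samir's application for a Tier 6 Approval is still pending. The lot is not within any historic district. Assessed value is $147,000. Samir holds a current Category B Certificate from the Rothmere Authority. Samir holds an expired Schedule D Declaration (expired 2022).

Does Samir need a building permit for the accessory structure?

Exception (a): the registered capacity is 1,740 units, under the 1,850 units limit; the structure will not be visible from the street — every condition holds. But applying paragraphs (f)–(l): (f) operates against (a): a home-based business operates on the lot. (g) applies (the coverage ratio is 48%, under the 53% limit), but yields to (h): (h) operates against (g): a current Schedule 6 Approval is held. (i) would limit (h) — a current Category F Exemption Letter is held — but (j) sets (i) aside: (j) operates against (i): a current Annual Notice is held. (k) applies (a current Category B Certificate is held), but is itself disapplied by (l): (l) operates against (k): a current Category 3 Clearance is held. So (a) is unavailable.
Exception (b) requires that the owner holds a current Tier 6 Approval from the Rothmere Authority; but no current Tier 6 Approval is held, so (b) is unavailable.
Exception (c)'s conditions are all satisfied: a current Class G Registration is held; assessed value is $147,000, below the $166,500 limit. But: (o) is triggered — the qualifying period is 55 days, meeting the 50 days threshold. (p), which would lift (o), does not operate here — the lot is not in a historic district. So (c) is unavailable.
Exception (d) requires that the owner holds a current Category C Exemption Letter from the Rothmere Authority; but there is no Category C Exemption Letter in force, so (d) is unavailable.
Exception (e) fails — the Provisional Certificate is not current.
No exception is made out. Samir falls within the general rule.

Yes — Samir must obtain a building permit.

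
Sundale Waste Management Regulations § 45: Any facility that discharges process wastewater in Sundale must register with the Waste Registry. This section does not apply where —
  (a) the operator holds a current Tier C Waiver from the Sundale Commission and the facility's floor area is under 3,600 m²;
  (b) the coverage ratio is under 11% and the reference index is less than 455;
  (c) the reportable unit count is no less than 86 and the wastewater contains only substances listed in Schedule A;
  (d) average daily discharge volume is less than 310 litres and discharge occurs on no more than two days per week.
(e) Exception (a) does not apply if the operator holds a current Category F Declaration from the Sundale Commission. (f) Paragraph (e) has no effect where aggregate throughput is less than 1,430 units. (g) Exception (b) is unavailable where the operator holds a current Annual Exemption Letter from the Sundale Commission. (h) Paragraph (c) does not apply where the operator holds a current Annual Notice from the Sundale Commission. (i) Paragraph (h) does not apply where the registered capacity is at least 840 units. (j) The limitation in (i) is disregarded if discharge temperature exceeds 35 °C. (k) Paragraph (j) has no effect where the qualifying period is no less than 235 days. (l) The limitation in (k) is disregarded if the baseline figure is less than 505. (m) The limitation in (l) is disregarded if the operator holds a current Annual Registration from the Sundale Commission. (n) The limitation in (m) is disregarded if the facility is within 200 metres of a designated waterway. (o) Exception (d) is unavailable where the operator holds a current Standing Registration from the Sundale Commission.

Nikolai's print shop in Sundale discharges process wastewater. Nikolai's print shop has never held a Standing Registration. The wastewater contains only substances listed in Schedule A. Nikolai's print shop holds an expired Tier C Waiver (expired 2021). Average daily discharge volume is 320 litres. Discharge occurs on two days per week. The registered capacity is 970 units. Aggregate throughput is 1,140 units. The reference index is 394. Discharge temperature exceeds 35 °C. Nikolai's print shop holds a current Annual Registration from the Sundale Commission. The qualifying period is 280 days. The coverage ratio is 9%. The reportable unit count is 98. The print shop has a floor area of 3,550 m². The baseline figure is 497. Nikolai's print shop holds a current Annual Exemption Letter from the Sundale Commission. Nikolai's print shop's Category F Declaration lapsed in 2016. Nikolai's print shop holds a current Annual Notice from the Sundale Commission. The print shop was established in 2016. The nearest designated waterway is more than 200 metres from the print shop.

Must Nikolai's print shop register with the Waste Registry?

No — exception (c) applies; Nikolai's print shop is not required to register with the Waste Registry.

Exception (a) requires that the operator holds a current Tier C Waiver from the Sundale Commission; but no current Tier C Waiver is held, so (a) is unavailable.
Exception (b)'s conditions are all satisfied: the coverage ratio is 9%, under the 11% limit; the reference index is 394, less than the 455 limit. However, paragraph (g) must be considered: (g) operates against (b): a current Annual Exemption Letter is held. (b) is therefore removed.
All of (c)'s requirements are met (the reportable unit count is 98, meeting the 86 threshold; the wastewater is Schedule-A-only). As to paragraphs (h)–(n): (h) would limit (c) — a current Annual Notice is held — but (i) sets (h) aside: (i) operates — the registered capacity is 970 units, meeting the 840 units threshold. (j) would limit (i) — discharge temperature exceeds 35 °C — but (k) sets (j) aside: (k) operates — the qualifying period is 280 days, meeting the 235 days threshold. (l) would limit (k) — the baseline figure is 497, less than the 505 limit — but (m) sets (l) aside: (m) operates against (l): a current Annual Registration is held. (n) does not operate here (the print shop is more than 200 m from any designated waterway), so (m) stands. Exception (c) stands.
Exception (d) fails — average daily discharge volume is 320 litres, not less than 310 litres.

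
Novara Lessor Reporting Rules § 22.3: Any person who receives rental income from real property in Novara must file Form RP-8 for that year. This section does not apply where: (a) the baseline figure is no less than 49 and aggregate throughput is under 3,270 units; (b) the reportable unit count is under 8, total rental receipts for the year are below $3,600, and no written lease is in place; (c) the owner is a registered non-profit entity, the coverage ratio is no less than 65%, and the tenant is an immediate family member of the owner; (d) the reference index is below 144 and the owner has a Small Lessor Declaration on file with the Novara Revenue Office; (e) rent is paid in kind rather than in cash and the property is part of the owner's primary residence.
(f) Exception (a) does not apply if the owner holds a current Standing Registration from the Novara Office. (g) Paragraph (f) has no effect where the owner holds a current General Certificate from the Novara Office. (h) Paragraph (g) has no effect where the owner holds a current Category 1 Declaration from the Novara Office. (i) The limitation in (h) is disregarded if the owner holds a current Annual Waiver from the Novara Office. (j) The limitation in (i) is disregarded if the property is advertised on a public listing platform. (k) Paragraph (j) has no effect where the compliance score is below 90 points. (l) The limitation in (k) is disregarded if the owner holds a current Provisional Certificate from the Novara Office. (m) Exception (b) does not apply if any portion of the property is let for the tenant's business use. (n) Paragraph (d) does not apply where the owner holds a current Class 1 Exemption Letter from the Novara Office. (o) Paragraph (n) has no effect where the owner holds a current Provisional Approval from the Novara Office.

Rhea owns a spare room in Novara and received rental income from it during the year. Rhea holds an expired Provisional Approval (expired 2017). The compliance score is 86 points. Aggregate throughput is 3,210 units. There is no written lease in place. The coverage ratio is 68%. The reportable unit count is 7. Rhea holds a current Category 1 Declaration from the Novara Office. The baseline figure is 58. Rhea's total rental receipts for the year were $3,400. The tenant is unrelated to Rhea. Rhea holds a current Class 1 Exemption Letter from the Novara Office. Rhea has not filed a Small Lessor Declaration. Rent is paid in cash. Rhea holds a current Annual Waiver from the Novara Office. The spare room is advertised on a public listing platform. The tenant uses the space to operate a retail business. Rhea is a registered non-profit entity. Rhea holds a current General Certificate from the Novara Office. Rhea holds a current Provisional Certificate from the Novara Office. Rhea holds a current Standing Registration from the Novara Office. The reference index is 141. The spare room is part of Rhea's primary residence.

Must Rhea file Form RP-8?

Yes — Rhea must file Form RP-8.

All of (a)'s requirements are met (the baseline figure is 58, meeting the 49 threshold; aggregate throughput is 3,210 units, under the 3,270 units limit). Turning to paragraphs (f)–(l): (f) operates — a current Standing Registration is held. (g) is engaged (a current General Certificate is held), but is itself disapplied by (h): (h) operates against (g): a current Category 1 Declaration is held. (i) is engaged (a current Annual Waiver is held), but yields to (j): (j) operates — the property is publicly advertised. (k) applies (the compliance score is 86 points, below the 90 points limit), but is overridden by (l): (l) applies — a current Provisional Certificate is held. So (a) is unavailable.
All of (b)'s requirements are met (the reportable unit count is 7, under the 8 limit; total rental receipts for the year are $3,400, below the $3,600 limit; there is no written lease). But: (m) operates against (b): the space is let for business use. (b) is therefore removed.
Exception (c) does not apply: the tenant is unrelated to the owner.
Exception (d) does not apply: no Small Lessor Declaration is on file.
Exception (e) requires that rent is paid in kind rather than in cash; but rent is paid in cash, so (e) is unavailable.
No exception applies. The general rule governs.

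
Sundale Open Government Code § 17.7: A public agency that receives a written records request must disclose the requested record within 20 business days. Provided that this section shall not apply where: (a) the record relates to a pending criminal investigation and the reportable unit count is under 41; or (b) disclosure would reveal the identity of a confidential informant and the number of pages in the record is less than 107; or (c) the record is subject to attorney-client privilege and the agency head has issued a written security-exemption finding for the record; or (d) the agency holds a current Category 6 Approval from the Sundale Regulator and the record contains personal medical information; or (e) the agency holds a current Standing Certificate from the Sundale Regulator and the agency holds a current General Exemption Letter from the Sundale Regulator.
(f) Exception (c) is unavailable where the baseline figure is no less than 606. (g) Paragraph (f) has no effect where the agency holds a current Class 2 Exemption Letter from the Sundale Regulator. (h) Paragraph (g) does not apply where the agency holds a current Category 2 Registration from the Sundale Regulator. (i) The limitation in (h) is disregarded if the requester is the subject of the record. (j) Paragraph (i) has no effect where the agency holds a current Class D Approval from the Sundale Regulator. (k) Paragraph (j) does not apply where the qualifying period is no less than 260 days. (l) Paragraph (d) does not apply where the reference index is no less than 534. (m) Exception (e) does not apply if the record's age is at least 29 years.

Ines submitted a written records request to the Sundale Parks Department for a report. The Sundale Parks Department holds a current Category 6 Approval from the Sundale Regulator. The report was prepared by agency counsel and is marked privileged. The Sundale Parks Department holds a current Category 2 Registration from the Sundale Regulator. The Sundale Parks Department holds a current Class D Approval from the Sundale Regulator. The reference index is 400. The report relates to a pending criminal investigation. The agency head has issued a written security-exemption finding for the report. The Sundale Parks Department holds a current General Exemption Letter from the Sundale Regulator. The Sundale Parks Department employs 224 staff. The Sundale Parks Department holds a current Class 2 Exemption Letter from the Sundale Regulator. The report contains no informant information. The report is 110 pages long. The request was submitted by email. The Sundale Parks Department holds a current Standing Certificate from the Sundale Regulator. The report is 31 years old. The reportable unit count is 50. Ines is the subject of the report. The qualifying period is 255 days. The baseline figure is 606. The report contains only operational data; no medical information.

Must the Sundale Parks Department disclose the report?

Exception (a) requires that the reportable unit count is under 41; but the reportable unit count is 50, not under 41, so (a) is unavailable.
Exception (b) does not apply: the report contains no informant information.
Exception (c) is satisfied on its face — the report is privileged; a written security-exemption finding has been issued. But: (f) operates against (c): the baseline figure is 606, meeting the 606 threshold. (g) is engaged (a current Class 2 Exemption Letter is held), but is overridden by (h): (h) applies — a current Category 2 Registration is held. (i) applies (Ines is the subject of the report), but is set aside by (j): (j) operates against (i): a current Class D Approval is held. (k), which would lift (j), is not engaged — the qualifying period is 255 days, short of 260 days. Exception (c) does not apply.
Exception (d) requires that the record contains personal medical information; but the report contains only operational data, so (d) is unavailable.
All of (e)'s requirements are met (a current Standing Certificate is held; a current General Exemption Letter is held). But applying paragraph (m): (m) is triggered — the record's age is 31 years, meeting the 29 years threshold. (e) is therefore removed.
No exception applies. The general rule governs.

Yes — the Sundale Parks Department must disclose the report.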